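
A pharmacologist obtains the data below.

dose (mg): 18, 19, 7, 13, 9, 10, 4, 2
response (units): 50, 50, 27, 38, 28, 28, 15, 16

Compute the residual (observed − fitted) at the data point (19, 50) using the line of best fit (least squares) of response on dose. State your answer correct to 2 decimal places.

n = 8, Σx = 82, Σy = 252, Σxy = 3157, Σx² = 1104
Sxx = Σx² − (Σx)²/n = 1104 − 840.5 = 263.5
Sxy = Σxy − (Σx)(Σy)/n = 3157 − 2583 = 574
b = Sxy/Sxx = 574/263.5 = 2.178368
a = ȳ − b·x̄ = 31.5 − 2.178368·10.25 = 9.171727
ŷ(19) = 9.171727 + 2.178368·19 = 50.560721
residual = y − ŷ = 50 − 50.560721 = -0.560721

-0.56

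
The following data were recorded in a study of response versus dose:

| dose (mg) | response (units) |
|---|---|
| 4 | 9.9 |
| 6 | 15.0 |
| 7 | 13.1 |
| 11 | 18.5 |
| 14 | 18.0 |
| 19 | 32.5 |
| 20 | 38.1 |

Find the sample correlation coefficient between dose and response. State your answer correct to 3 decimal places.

n = 7, Σx = 81, Σy = 145.1, Σxy = 2056.3, Σx² = 1179, Σy² = 3668.73
Sxx = Σx² − (Σx)²/n = 1179 − 937.285714 = 241.714286
Sxy = Σxy − (Σx)(Σy)/n = 2056.3 − 1679.014286 = 377.285714
Syy = Σy² − (Σy)²/n = 3668.73 − 3007.715714 = 661.014286
r = Sxy/√(Sxx·Syy) = 377.285714/√(159776.595918) = 377.285714/399.720647 = 0.943873

0.944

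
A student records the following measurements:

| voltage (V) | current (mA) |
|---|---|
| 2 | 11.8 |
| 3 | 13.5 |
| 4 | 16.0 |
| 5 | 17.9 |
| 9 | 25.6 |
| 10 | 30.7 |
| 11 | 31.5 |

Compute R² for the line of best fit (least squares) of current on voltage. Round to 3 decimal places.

0.989

n = 7, Σx = 44, Σy = 147, Σxy = 1101.5, Σx² = 356, Σy² = 3488
Sxx = Σx² − (Σx)²/n = 356 − 276.571429 = 79.428571
Sxy = Σxy − (Σx)(Σy)/n = 1101.5 − 924 = 177.5
Syy = Σy² − (Σy)²/n = 3488 − 3087 = 401
R² = Sxy²/(Sxx·Syy) = (177.5)²/(79.428571·401) = 0.989181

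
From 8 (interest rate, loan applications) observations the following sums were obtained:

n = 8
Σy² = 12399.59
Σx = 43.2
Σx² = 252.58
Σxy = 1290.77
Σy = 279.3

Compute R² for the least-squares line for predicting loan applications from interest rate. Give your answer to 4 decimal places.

Sxx = Σx² − (Σx)²/n = 252.58 − 233.28 = 19.3
Sxy = Σxy − (Σx)(Σy)/n = 1290.77 − 1508.22 = -217.45
Syy = Σy² − (Σy)²/n = 12399.59 − 9751.06125 = 2648.52875
R² = Sxy²/(Sxx·Syy) = (-217.45)²/(19.3·2648.52875) = 0.925032

0.9250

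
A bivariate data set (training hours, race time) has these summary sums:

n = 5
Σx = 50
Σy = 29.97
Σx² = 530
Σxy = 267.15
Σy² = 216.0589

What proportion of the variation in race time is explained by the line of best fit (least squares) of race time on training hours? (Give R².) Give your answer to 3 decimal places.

0.970

Sxx = Σx² − (Σx)²/n = 530 − 500 = 30
Sxy = Σxy − (Σx)(Σy)/n = 267.15 − 299.7 = -32.55
Syy = Σy² − (Σy)²/n = 216.0589 − 179.64018 = 36.41872
R² = Sxy²/(Sxx·Syy) = (-32.55)²/(30·36.41872) = 0.969742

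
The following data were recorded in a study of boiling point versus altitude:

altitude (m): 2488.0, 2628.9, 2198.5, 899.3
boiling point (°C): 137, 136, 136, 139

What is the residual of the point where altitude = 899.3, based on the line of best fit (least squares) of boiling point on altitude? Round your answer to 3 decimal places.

n = 4, Σx = 8214.7, Σy = 548, Σxy = 1122385.1, Σx² = 18743401.95
Sxx = Σx² − (Σx)²/n = 18743401.95 − 16870324.0225 = 1873077.9275
Sxy = Σxy − (Σx)(Σy)/n = 1122385.1 − 1125413.9 = -3028.8
b = Sxy/Sxx = -3028.8/1873077.9275 = -0.001617
a = ȳ − b·x̄ = 137 − (-0.001617)·2053.675 = 140.320829
ŷ(899.3) = 140.320829 + (-0.001617)·899.3 = 138.866645
residual = y − ŷ = 139 − 138.866645 = 0.133355

0.133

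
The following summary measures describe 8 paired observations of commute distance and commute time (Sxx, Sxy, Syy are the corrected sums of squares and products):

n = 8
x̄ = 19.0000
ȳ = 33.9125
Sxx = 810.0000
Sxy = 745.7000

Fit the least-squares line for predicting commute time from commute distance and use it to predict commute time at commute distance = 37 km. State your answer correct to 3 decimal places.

b = Sxy/Sxx = 745.7/810 = 0.920617
a = ȳ − b·x̄ = 33.9125 − 0.920617·19 = 16.420772
ŷ(37) = a + b·37 = 16.420772 + 0.920617·37 = 50.483611

50.484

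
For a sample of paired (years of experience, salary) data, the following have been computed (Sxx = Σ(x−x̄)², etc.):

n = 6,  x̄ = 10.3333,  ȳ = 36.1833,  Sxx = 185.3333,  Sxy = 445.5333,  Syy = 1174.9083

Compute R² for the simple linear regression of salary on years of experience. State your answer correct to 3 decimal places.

R² = Sxy²/(Sxx·Syy) = (445.5333)²/(185.3333·1174.9083) = 0.911597

0.912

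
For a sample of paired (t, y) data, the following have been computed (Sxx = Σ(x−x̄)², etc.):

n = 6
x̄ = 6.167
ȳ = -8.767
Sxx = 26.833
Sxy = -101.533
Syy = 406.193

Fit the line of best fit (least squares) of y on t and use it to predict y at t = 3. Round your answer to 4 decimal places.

b = Sxy/Sxx = -101.533/26.833 = -3.783886
a = ȳ − b·x̄ = -8.767 − (-3.783886)·6.167 = 14.568222
ŷ(3) = a + b·3 = 14.568222 + (-3.783886)·3 = 3.216565

3.2166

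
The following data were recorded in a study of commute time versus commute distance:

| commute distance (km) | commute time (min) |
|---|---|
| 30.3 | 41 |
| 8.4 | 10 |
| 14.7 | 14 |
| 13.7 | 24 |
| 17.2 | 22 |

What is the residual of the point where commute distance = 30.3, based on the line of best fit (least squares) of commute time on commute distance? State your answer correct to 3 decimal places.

0.282

n = 5, Σx = 84.3, Σy = 111, Σxy = 2239.3, Σx² = 1688.27
Sxx = Σx² − (Σx)²/n = 1688.27 − 1421.298 = 266.972
Sxy = Σxy − (Σx)(Σy)/n = 2239.3 − 1871.46 = 367.84
b = Sxy/Sxx = 367.84/266.972 = 1.377822
a = ȳ − b·x̄ = 22.2 − 1.377822·16.86 = -1.030086
ŷ(30.3) = -1.030086 + 1.377822·30.3 = 40.717933
residual = y − ŷ = 41 − 40.717933 = 0.282067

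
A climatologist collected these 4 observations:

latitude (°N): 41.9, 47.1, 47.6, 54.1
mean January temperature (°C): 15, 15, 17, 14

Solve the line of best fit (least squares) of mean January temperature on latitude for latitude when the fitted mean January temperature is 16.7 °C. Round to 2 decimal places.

31.14

n = 4, Σx = 190.7, Σy = 61, Σxy = 2901.6, Σx² = 9166.59
Sxx = Σx² − (Σx)²/n = 9166.59 − 9091.6225 = 74.9675
Sxy = Σxy − (Σx)(Σy)/n = 2901.6 − 2908.175 = -6.575
b = Sxy/Sxx = -6.575/74.9675 = -0.087705
a = ȳ − b·x̄ = 15.25 − (-0.087705)·47.675 = 19.431320
Set a + b·x = 16.7: x = (16.7 − 19.431320) / (-0.087705) = 31.142243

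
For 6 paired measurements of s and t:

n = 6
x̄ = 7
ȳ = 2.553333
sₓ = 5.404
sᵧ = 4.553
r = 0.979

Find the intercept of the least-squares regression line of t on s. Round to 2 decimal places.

-3.22

b = r · sᵧ/sₓ = 0.979 · 4.553/5.404 = 0.824831
a = ȳ − b·x̄ = 2.553333 − 0.824831·7 = -3.220484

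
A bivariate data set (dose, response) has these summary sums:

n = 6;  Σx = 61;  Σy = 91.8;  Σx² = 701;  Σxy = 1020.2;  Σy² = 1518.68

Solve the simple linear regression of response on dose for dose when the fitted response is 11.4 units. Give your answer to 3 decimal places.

6.539

Sxx = Σx² − (Σx)²/n = 701 − 620.166667 = 80.833333
Sxy = Σxy − (Σx)(Σy)/n = 1020.2 − 933.3 = 86.9
b = Sxy/Sxx = 86.9/80.833333 = 1.075052
a = ȳ − b·x̄ = 15.3 − 1.075052·10.166667 = 4.370309
Set a + b·x = 11.4: x = (11.4 − 4.370309) / 1.075052 = 6.538934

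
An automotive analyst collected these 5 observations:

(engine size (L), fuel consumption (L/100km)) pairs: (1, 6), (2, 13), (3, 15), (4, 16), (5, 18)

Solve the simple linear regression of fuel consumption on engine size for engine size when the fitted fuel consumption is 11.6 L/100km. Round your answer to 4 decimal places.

n = 5, Σx = 15, Σy = 68, Σxy = 231, Σx² = 55
Sxx = Σx² − (Σx)²/n = 55 − 45 = 10
Sxy = Σxy − (Σx)(Σy)/n = 231 − 204 = 27
b = Sxy/Sxx = 27/10 = 2.7
a = ȳ − b·x̄ = 13.6 − 2.7·3 = 5.5
Set a + b·x = 11.6: x = (11.6 − 5.5) / 2.7 = 2.259259

2.2593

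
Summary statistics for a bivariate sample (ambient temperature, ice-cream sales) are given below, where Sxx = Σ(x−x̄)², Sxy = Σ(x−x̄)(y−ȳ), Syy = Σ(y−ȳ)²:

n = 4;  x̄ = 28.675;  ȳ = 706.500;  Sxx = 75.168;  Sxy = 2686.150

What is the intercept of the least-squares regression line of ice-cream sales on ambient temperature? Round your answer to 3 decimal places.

b = Sxy/Sxx = 2686.15/75.168 = 35.735286
a = ȳ − b·x̄ = 706.5 − 35.735286·28.675 = -318.209334

-318.209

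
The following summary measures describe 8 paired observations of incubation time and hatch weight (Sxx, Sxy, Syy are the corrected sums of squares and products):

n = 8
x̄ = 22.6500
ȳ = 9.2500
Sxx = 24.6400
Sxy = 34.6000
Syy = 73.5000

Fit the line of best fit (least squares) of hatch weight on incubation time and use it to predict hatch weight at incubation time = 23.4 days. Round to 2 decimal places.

10.30

b = Sxy/Sxx = 34.6/24.64 = 1.404221
a = ȳ − b·x̄ = 9.25 − 1.404221·22.65 = -22.555601
ŷ(23.4) = a + b·23.4 = -22.555601 + 1.404221·23.4 = 10.303166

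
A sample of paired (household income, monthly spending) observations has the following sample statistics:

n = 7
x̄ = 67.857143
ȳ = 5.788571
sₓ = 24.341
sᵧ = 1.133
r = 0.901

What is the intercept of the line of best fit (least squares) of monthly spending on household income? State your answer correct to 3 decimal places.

b = r · sᵧ/sₓ = 0.901 · 1.133/24.341 = 0.041939
a = ȳ − b·x̄ = 5.788571 − 0.041939·67.857143 = 2.942722

2.943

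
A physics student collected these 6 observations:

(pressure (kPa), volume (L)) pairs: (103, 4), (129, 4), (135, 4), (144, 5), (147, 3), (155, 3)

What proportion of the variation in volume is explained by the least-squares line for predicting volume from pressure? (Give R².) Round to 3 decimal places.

n = 6, Σx = 813, Σy = 23, Σxy = 3094, Σx² = 111845, Σy² = 91
Sxx = Σx² − (Σx)²/n = 111845 − 110161.5 = 1683.5
Sxy = Σxy − (Σx)(Σy)/n = 3094 − 3116.5 = -22.5
Syy = Σy² − (Σy)²/n = 91 − 88.166667 = 2.833333
R² = Sxy²/(Sxx·Syy) = (-22.5)²/(1683.5·2.833333) = 0.106134

0.106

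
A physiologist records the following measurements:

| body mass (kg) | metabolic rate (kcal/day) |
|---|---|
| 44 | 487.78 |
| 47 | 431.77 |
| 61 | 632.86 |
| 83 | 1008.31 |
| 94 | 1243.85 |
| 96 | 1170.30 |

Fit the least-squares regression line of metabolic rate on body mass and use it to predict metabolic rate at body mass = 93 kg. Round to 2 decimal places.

1164.85

n = 6, Σx = 425, Σy = 4974.87, Σxy = 393320.4, Σx² = 32807
Sxx = Σx² − (Σx)²/n = 32807 − 30104.166667 = 2702.833333
Sxy = Σxy − (Σx)(Σy)/n = 393320.4 − 352386.625 = 40933.775
b = Sxy/Sxx = 40933.775/2702.833333 = 15.144765
a = ȳ − b·x̄ = 829.145 − 15.144765·70.833333 = -243.609170
ŷ(93) = a + b·93 = -243.609170 + 15.144765·93 = 1164.853952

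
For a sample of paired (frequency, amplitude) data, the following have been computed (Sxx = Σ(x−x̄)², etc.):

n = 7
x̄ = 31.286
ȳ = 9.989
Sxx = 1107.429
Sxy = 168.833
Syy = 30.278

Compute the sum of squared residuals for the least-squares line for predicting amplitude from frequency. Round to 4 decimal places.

4.5386

b = Sxy/Sxx = 168.833/1107.429 = 0.152455
SSE = Syy − b·Sxy = 30.278 − 0.152455·168.833 = 4.538578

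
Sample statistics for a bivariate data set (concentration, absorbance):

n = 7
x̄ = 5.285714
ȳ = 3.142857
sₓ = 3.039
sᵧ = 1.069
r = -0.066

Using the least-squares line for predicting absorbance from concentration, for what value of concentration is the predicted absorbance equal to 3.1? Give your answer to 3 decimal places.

7.132

b = r · sᵧ/sₓ = -0.066 · 1.069/3.039 = -0.023216
a = ȳ − b·x̄ = 3.142857 − (-0.023216)·5.285714 = 3.265571
Set a + b·x = 3.1: x = (3.1 − 3.265571) / (-0.023216) = 7.131710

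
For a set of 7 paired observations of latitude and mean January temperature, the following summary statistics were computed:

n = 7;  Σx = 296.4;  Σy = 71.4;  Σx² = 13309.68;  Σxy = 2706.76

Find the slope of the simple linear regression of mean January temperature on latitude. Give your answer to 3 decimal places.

-0.417

Sxx = Σx² − (Σx)²/n = 13309.68 − 12550.422857 = 759.257143
Sxy = Σxy − (Σx)(Σy)/n = 2706.76 − 3023.28 = -316.52
b = Sxy/Sxx = -316.52/759.257143 = -0.416881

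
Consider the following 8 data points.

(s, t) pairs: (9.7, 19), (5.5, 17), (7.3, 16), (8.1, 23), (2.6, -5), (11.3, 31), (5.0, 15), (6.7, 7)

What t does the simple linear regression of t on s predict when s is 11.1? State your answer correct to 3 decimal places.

n = 8, Σx = 56.2, Σy = 123, Σxy = 1040.1, Σx² = 447.58
Sxx = Σx² − (Σx)²/n = 447.58 − 394.805 = 52.775
Sxy = Σxy − (Σx)(Σy)/n = 1040.1 − 864.075 = 176.025
b = Sxy/Sxx = 176.025/52.775 = 3.335386
a = ȳ − b·x̄ = 15.375 − 3.335386·7.025 = -8.056087
ŷ(11.1) = a + b·11.1 = -8.056087 + 3.335386·11.1 = 28.966698

28.967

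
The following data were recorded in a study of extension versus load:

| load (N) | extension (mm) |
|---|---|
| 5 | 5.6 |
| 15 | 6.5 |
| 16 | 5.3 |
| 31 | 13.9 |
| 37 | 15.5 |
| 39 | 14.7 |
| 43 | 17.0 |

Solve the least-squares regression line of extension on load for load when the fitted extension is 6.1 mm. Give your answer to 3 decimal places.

n = 7, Σx = 186, Σy = 78.5, Σxy = 2519, Σx² = 6206
Sxx = Σx² − (Σx)²/n = 6206 − 4942.285714 = 1263.714286
Sxy = Σxy − (Σx)(Σy)/n = 2519 − 2085.857143 = 433.142857
b = Sxy/Sxx = 433.142857/1263.714286 = 0.342754
a = ȳ − b·x̄ = 11.214286 − 0.342754·26.571429 = 2.106828
Set a + b·x = 6.1: x = (6.1 − 2.106828) / 0.342754 = 11.650264

11.650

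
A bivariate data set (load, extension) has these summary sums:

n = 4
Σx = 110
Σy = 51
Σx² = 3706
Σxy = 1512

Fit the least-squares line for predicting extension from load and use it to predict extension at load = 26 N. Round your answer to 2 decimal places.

12.51

Sxx = Σx² − (Σx)²/n = 3706 − 3025 = 681
Sxy = Σxy − (Σx)(Σy)/n = 1512 − 1402.5 = 109.5
b = Sxy/Sxx = 109.5/681 = 0.160793
a = ȳ − b·x̄ = 12.75 − 0.160793·27.5 = 8.328194
ŷ(26) = a + b·26 = 8.328194 + 0.160793·26 = 12.508811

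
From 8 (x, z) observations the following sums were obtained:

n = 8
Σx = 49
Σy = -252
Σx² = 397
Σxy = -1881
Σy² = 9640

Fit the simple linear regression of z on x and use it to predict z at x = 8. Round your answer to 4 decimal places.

Sxx = Σx² − (Σx)²/n = 397 − 300.125 = 96.875
Sxy = Σxy − (Σx)(Σy)/n = -1881 − (-1543.5) = -337.5
b = Sxy/Sxx = -337.5/96.875 = -3.483871
a = ȳ − b·x̄ = -31.5 − (-3.483871)·6.125 = -10.161290
ŷ(8) = a + b·8 = -10.161290 + (-3.483871)·8 = -38.032258

-38.0323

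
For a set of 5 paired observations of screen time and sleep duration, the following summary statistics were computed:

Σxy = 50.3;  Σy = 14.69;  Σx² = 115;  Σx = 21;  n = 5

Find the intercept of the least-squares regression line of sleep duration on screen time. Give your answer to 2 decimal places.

Sxx = Σx² − (Σx)²/n = 115 − 88.2 = 26.8
Sxy = Σxy − (Σx)(Σy)/n = 50.3 − 61.698 = -11.398
b = Sxy/Sxx = -11.398/26.8 = -0.425299
a = ȳ − b·x̄ = 2.938 − (-0.425299)·4.2 = 4.724254

4.72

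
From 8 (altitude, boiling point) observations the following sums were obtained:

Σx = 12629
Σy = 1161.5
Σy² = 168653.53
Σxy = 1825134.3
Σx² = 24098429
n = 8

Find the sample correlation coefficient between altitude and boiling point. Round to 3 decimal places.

-0.968

Sxx = Σx² − (Σx)²/n = 24098429 − 19936455.125 = 4161973.875
Sxy = Σxy − (Σx)(Σy)/n = 1825134.3 − 1833572.9375 = -8438.6375
Syy = Σy² − (Σy)²/n = 168653.53 − 168635.28125 = 18.24875
r = Sxy/√(Sxx·Syy) = -8438.6375/√(75950820.751406) = -8438.6375/8714.976807 = -0.968291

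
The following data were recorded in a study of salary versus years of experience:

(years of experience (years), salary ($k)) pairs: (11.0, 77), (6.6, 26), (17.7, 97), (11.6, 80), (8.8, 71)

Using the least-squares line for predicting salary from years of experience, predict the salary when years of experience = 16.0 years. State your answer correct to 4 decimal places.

96.7004

n = 5, Σx = 55.7, Σy = 351, Σxy = 4288.3, Σx² = 689.85
Sxx = Σx² − (Σx)²/n = 689.85 − 620.498 = 69.352
Sxy = Σxy − (Σx)(Σy)/n = 4288.3 − 3910.14 = 378.16
b = Sxy/Sxx = 378.16/69.352 = 5.452763
a = ȳ − b·x̄ = 70.2 − 5.452763·11.14 = 9.456223
ŷ(16.0) = a + b·16.0 = 9.456223 + 5.452763·16 = 96.700427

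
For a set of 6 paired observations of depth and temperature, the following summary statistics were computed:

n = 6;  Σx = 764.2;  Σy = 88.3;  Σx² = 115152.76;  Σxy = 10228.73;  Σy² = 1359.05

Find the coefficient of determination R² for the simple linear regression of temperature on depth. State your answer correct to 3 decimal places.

0.976

Sxx = Σx² − (Σx)²/n = 115152.76 − 97333.606667 = 17819.153333
Sxy = Σxy − (Σx)(Σy)/n = 10228.73 − 11246.476667 = -1017.746667
Syy = Σy² − (Σy)²/n = 1359.05 − 1299.481667 = 59.568333
R² = Sxy²/(Sxx·Syy) = (-1017.746667)²/(17819.153333·59.568333) = 0.975836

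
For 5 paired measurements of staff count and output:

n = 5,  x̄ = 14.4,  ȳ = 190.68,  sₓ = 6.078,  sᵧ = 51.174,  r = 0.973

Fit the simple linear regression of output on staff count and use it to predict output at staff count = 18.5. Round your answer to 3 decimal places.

b = r · sᵧ/sₓ = 0.973 · 51.174/6.078 = 8.192218
a = ȳ − b·x̄ = 190.68 − 8.192218·14.4 = 72.712058
ŷ(18.5) = a + b·18.5 = 72.712058 + 8.192218·18.5 = 224.268094

224.268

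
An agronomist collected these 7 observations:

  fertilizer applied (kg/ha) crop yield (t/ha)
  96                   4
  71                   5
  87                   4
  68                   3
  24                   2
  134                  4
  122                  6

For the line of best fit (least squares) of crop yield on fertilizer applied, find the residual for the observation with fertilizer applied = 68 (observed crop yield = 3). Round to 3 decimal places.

-0.557

n = 7, Σx = 602, Σy = 28, Σxy = 2607, Σx² = 59866
Sxx = Σx² − (Σx)²/n = 59866 − 51772 = 8094
Sxy = Σxy − (Σx)(Σy)/n = 2607 − 2408 = 199
b = Sxy/Sxx = 199/8094 = 0.024586
a = ȳ − b·x̄ = 4 − 0.024586·86 = 1.885594
ŷ(68) = 1.885594 + 0.024586·68 = 3.557450
residual = y − ŷ = 3 − 3.557450 = -0.557450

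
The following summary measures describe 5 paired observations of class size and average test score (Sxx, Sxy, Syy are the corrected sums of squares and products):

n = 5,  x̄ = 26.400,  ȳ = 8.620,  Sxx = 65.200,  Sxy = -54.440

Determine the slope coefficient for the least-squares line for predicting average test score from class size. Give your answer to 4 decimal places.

-0.8350

b = Sxy/Sxx = -54.44/65.2 = -0.834969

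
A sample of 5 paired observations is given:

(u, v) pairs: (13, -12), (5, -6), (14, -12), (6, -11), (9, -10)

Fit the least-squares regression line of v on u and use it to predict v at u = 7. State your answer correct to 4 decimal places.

n = 5, Σx = 47, Σy = -51, Σxy = -510, Σx² = 507
Sxx = Σx² − (Σx)²/n = 507 − 441.8 = 65.2
Sxy = Σxy − (Σx)(Σy)/n = -510 − (-479.4) = -30.6
b = Sxy/Sxx = -30.6/65.2 = -0.469325
a = ȳ − b·x̄ = -10.2 − (-0.469325)·9.4 = -5.788344
ŷ(7) = a + b·7 = -5.788344 + (-0.469325)·7 = -9.073620

-9.0736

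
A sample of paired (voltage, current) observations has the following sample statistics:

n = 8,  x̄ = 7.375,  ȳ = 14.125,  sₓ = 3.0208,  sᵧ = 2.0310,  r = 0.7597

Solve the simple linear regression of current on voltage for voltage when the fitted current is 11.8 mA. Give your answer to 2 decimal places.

b = r · sᵧ/sₓ = 0.7597 · 2.031/3.0208 = 0.510776
a = ȳ − b·x̄ = 14.125 − 0.510776·7.375 = 10.358031
Set a + b·x = 11.8: x = (11.8 − 10.358031) / 0.510776 = 2.823098

2.82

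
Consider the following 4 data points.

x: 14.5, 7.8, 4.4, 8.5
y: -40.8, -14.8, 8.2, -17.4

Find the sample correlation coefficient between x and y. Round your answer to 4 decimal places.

-0.9848

n = 4, Σx = 35.2, Σy = -64.8, Σxy = -818.86, Σx² = 362.7, Σy² = 2253.68
Sxx = Σx² − (Σx)²/n = 362.7 − 309.76 = 52.94
Sxy = Σxy − (Σx)(Σy)/n = -818.86 − (-570.24) = -248.62
Syy = Σy² − (Σy)²/n = 2253.68 − 1049.76 = 1203.92
r = Sxy/√(Sxx·Syy) = -248.62/√(63735.5248) = -248.62/252.458957 = -0.984794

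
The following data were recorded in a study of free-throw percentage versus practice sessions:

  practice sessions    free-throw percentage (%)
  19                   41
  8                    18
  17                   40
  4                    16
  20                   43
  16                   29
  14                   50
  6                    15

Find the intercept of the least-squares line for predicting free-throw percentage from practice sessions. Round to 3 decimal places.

n = 8, Σx = 104, Σy = 252, Σxy = 3781, Σx² = 1618
Sxx = Σx² − (Σx)²/n = 1618 − 1352 = 266
Sxy = Σxy − (Σx)(Σy)/n = 3781 − 3276 = 505
b = Sxy/Sxx = 505/266 = 1.898496
a = ȳ − b·x̄ = 31.5 − 1.898496·13 = 6.819549

6.820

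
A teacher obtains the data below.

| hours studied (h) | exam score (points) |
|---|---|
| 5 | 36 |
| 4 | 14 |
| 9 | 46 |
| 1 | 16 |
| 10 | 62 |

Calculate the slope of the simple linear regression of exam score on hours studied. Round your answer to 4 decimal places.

5.0511

n = 5, Σx = 29, Σy = 174, Σxy = 1286, Σx² = 223
Sxx = Σx² − (Σx)²/n = 223 − 168.2 = 54.8
Sxy = Σxy − (Σx)(Σy)/n = 1286 − 1009.2 = 276.8
b = Sxy/Sxx = 276.8/54.8 = 5.051095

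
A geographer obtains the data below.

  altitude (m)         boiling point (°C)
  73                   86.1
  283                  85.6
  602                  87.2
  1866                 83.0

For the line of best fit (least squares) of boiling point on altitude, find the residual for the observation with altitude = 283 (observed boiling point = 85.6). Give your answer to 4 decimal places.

n = 4, Σx = 2824, Σy = 341.9, Σxy = 237882.5, Σx² = 3929778
Sxx = Σx² − (Σx)²/n = 3929778 − 1993744 = 1936034
Sxy = Σxy − (Σx)(Σy)/n = 237882.5 − 241381.4 = -3498.9
b = Sxy/Sxx = -3498.9/1936034 = -0.001807
a = ȳ − b·x̄ = 85.475 − (-0.001807)·706 = 86.750919
ŷ(283) = 86.750919 + (-0.001807)·283 = 86.239467
residual = y − ŷ = 85.6 − 86.239467 = -0.639467

-0.6395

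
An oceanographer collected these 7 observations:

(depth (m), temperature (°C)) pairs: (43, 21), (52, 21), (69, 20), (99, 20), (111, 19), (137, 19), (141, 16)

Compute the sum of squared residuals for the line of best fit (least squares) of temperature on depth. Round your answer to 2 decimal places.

n = 7, Σx = 652, Σy = 136, Σxy = 12323, Σx² = 70086, Σy² = 2660
Sxx = Σx² − (Σx)²/n = 70086 − 60729.142857 = 9356.857143
Sxy = Σxy − (Σx)(Σy)/n = 12323 − 12667.428571 = -344.428571
Syy = Σy² − (Σy)²/n = 2660 − 2642.285714 = 17.714286
b = Sxy/Sxx = -344.428571/9356.857143 = -0.036810
SSE = Syy − b·Sxy = 17.714286 − (-0.036810)·(-344.428571) = 5.035772

5.04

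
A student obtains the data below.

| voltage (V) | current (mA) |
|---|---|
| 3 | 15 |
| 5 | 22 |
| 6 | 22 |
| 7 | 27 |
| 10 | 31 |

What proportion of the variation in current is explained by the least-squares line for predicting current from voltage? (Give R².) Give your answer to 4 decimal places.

n = 5, Σx = 31, Σy = 117, Σxy = 786, Σx² = 219, Σy² = 2883
Sxx = Σx² − (Σx)²/n = 219 − 192.2 = 26.8
Sxy = Σxy − (Σx)(Σy)/n = 786 − 725.4 = 60.6
Syy = Σy² − (Σy)²/n = 2883 − 2737.8 = 145.2
R² = Sxy²/(Sxx·Syy) = (60.6)²/(26.8·145.2) = 0.943721

0.9437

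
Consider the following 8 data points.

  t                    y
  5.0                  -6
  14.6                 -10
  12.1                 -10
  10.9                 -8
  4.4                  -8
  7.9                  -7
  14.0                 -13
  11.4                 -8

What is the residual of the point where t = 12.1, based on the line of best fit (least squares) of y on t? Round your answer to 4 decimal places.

n = 8, Σx = 80.3, Σy = -70, Σxy = -747.9, Σx² = 911.11
Sxx = Σx² − (Σx)²/n = 911.11 − 806.01125 = 105.09875
Sxy = Σxy − (Σx)(Σy)/n = -747.9 − (-702.625) = -45.275
b = Sxy/Sxx = -45.275/105.09875 = -0.430785
a = ȳ − b·x̄ = -8.75 − (-0.430785)·10.0375 = -4.425992
ŷ(12.1) = -4.425992 + (-0.430785)·12.1 = -9.638495
residual = y − ŷ = -10 − (-9.638495) = -0.361505

-0.3615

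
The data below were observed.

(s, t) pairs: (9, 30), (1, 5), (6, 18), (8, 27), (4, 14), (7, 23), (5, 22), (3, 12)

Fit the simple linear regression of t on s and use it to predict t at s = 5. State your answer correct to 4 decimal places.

17.7444

n = 8, Σx = 43, Σy = 151, Σxy = 962, Σx² = 281
Sxx = Σx² − (Σx)²/n = 281 − 231.125 = 49.875
Sxy = Σxy − (Σx)(Σy)/n = 962 − 811.625 = 150.375
b = Sxy/Sxx = 150.375/49.875 = 3.015038
a = ȳ − b·x̄ = 18.875 − 3.015038·5.375 = 2.669173
ŷ(5) = a + b·5 = 2.669173 + 3.015038·5 = 17.744361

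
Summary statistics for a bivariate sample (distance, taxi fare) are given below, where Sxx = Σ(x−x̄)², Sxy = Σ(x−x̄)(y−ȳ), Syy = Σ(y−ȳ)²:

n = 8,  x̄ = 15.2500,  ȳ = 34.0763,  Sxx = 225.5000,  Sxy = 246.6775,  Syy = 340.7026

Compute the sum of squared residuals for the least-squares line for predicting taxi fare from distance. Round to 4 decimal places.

b = Sxy/Sxx = 246.6775/225.5 = 1.093914
SSE = Syy − b·Sxy = 340.7026 − 1.093914·246.6775 = 70.858746

70.8587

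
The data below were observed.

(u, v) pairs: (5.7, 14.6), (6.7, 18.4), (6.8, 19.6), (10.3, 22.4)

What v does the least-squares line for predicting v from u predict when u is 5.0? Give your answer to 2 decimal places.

n = 4, Σx = 29.5, Σy = 75, Σxy = 570.5, Σx² = 229.71
Sxx = Σx² − (Σx)²/n = 229.71 − 217.5625 = 12.1475
Sxy = Σxy − (Σx)(Σy)/n = 570.5 − 553.125 = 17.375
b = Sxy/Sxx = 17.375/12.1475 = 1.430335
a = ȳ − b·x̄ = 18.75 − 1.430335·7.375 = 8.201276
ŷ(5.0) = a + b·5.0 = 8.201276 + 1.430335·5 = 15.352953

15.35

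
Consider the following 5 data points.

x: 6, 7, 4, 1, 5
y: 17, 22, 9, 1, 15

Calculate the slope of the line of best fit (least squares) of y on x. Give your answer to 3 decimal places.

3.472

n = 5, Σx = 23, Σy = 64, Σxy = 368, Σx² = 127
Sxx = Σx² − (Σx)²/n = 127 − 105.8 = 21.2
Sxy = Σxy − (Σx)(Σy)/n = 368 − 294.4 = 73.6
b = Sxy/Sxx = 73.6/21.2 = 3.471698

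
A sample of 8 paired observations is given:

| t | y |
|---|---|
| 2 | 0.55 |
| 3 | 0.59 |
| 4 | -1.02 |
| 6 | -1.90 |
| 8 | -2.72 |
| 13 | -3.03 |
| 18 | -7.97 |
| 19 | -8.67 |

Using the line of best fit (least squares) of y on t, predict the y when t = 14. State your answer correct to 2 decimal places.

n = 8, Σx = 73, Σy = -24.17, Σxy = -381.95, Σx² = 983
Sxx = Σx² − (Σx)²/n = 983 − 666.125 = 316.875
Sxy = Σxy − (Σx)(Σy)/n = -381.95 − (-220.55125) = -161.39875
b = Sxy/Sxx = -161.39875/316.875 = -0.509345
a = ȳ − b·x̄ = -3.02125 − (-0.509345)·9.125 = 1.626525
ŷ(14) = a + b·14 = 1.626525 + (-0.509345)·14 = -5.504308

-5.50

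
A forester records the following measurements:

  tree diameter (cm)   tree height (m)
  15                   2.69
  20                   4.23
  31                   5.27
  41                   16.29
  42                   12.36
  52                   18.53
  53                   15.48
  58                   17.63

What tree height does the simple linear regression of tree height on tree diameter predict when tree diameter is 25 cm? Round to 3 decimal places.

n = 8, Σx = 312, Σy = 92.48, Σxy = 4281.87, Σx² = 13908
Sxx = Σx² − (Σx)²/n = 13908 − 12168 = 1740
Sxy = Σxy − (Σx)(Σy)/n = 4281.87 − 3606.72 = 675.15
b = Sxy/Sxx = 675.15/1740 = 0.388017
a = ȳ − b·x̄ = 11.56 − 0.388017·39 = -3.572672
ŷ(25) = a + b·25 = -3.572672 + 0.388017·25 = 6.127759

6.128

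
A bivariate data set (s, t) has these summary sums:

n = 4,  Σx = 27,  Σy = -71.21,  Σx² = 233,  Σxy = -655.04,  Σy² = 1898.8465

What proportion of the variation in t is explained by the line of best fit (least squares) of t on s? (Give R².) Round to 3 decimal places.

0.949

Sxx = Σx² − (Σx)²/n = 233 − 182.25 = 50.75
Sxy = Σxy − (Σx)(Σy)/n = -655.04 − (-480.6675) = -174.3725
Syy = Σy² − (Σy)²/n = 1898.8465 − 1267.716025 = 631.130475
R² = Sxy²/(Sxx·Syy) = (-174.3725)²/(50.75·631.130475) = 0.949294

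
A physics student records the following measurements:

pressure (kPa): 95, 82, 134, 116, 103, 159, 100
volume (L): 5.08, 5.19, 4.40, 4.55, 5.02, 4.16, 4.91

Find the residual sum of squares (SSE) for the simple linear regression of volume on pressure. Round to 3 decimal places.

0.054

n = 7, Σx = 789, Σy = 33.31, Σxy = 3695.08, Σx² = 93051, Σy² = 159.4191
Sxx = Σx² − (Σx)²/n = 93051 − 88931.571429 = 4119.428571
Sxy = Σxy − (Σx)(Σy)/n = 3695.08 − 3754.512857 = -59.432857
Syy = Σy² − (Σy)²/n = 159.4191 − 158.508014 = 0.911086
b = Sxy/Sxx = -59.432857/4119.428571 = -0.014427
SSE = Syy − b·Sxy = 0.911086 − (-0.014427)·(-59.432857) = 0.053621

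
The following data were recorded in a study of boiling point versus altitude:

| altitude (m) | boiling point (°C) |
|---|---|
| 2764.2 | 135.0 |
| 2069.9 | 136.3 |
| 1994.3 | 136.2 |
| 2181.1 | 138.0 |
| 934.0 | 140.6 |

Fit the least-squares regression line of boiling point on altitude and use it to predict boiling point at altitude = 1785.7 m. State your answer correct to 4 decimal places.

137.8226

n = 5, Σx = 9943.5, Σy = 686.1, Σxy = 1359230.23, Σx² = 21532073.35
Sxx = Σx² − (Σx)²/n = 21532073.35 − 19774638.45 = 1757434.9
Sxy = Σxy − (Σx)(Σy)/n = 1359230.23 − 1364447.07 = -5216.84
b = Sxy/Sxx = -5216.84/1757434.9 = -0.002968
a = ȳ − b·x̄ = 137.22 − (-0.002968)·1988.7 = 143.123337
ŷ(1785.7) = a + b·1785.7 = 143.123337 + (-0.002968)·1785.7 = 137.822593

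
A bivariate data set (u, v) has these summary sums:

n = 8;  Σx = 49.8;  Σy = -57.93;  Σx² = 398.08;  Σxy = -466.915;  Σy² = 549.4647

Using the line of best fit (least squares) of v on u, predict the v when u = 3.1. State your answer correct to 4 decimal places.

-3.4696

Sxx = Σx² − (Σx)²/n = 398.08 − 310.005 = 88.075
Sxy = Σxy − (Σx)(Σy)/n = -466.915 − (-360.61425) = -106.30075
b = Sxy/Sxx = -106.30075/88.075 = -1.206934
a = ȳ − b·x̄ = -7.24125 − (-1.206934)·6.225 = 0.271917
ŷ(3.1) = a + b·3.1 = 0.271917 + (-1.206934)·3.1 = -3.469580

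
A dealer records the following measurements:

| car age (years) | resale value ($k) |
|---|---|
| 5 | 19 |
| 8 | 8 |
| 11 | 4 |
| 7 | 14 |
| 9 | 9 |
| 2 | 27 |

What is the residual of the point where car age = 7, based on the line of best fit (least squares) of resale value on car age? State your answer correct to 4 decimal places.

n = 6, Σx = 42, Σy = 81, Σxy = 436, Σx² = 344
Sxx = Σx² − (Σx)²/n = 344 − 294 = 50
Sxy = Σxy − (Σx)(Σy)/n = 436 − 567 = -131
b = Sxy/Sxx = -131/50 = -2.62
a = ȳ − b·x̄ = 13.5 − (-2.62)·7 = 31.84
ŷ(7) = 31.84 + (-2.62)·7 = 13.5
residual = y − ŷ = 14 − 13.5 = 0.5

0.5000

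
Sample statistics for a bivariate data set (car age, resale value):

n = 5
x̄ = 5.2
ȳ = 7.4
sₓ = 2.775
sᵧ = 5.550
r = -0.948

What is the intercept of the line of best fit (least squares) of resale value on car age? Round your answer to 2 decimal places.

b = r · sᵧ/sₓ = -0.948 · 5.55/2.775 = -1.896
a = ȳ − b·x̄ = 7.4 − (-1.896)·5.2 = 17.2592

17.26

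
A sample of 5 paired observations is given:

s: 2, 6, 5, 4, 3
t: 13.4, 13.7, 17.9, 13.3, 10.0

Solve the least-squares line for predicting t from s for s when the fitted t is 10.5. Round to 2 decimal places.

n = 5, Σx = 20, Σy = 68.3, Σxy = 281.7, Σx² = 90
Sxx = Σx² − (Σx)²/n = 90 − 80 = 10
Sxy = Σxy − (Σx)(Σy)/n = 281.7 − 273.2 = 8.5
b = Sxy/Sxx = 8.5/10 = 0.85
a = ȳ − b·x̄ = 13.66 − 0.85·4 = 10.26
Set a + b·x = 10.5: x = (10.5 − 10.26) / 0.85 = 0.282353

0.28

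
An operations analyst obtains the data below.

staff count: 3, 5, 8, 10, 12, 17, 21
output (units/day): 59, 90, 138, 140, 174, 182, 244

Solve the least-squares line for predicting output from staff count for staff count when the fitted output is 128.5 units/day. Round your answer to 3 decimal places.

8.891

n = 7, Σx = 76, Σy = 1027, Σxy = 13437, Σx² = 1072
Sxx = Σx² − (Σx)²/n = 1072 − 825.142857 = 246.857143
Sxy = Σxy − (Σx)(Σy)/n = 13437 − 11150.285714 = 2286.714286
b = Sxy/Sxx = 2286.714286/246.857143 = 9.263310
a = ȳ − b·x̄ = 146.714286 − 9.263310·10.857143 = 46.141204
Set a + b·x = 128.5: x = (128.5 − 46.141204) / 9.263310 = 8.890860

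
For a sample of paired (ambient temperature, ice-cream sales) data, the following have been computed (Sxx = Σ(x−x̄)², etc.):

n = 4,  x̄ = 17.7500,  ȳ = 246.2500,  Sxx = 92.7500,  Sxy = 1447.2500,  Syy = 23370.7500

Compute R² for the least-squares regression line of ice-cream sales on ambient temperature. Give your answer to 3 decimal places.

R² = Sxy²/(Sxx·Syy) = (1447.25)²/(92.75·23370.75) = 0.966275

0.966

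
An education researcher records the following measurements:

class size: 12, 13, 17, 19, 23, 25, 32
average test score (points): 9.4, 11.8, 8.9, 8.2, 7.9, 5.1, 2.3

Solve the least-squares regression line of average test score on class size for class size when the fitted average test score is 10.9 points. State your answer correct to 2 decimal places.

12.25

n = 7, Σx = 141, Σy = 53.6, Σxy = 956.1, Σx² = 3141
Sxx = Σx² − (Σx)²/n = 3141 − 2840.142857 = 300.857143
Sxy = Σxy − (Σx)(Σy)/n = 956.1 − 1079.657143 = -123.557143
b = Sxy/Sxx = -123.557143/300.857143 = -0.410684
a = ȳ − b·x̄ = 7.657143 − (-0.410684)·20.142857 = 15.929487
Set a + b·x = 10.9: x = (10.9 − 15.929487) / (-0.410684) = 12.246618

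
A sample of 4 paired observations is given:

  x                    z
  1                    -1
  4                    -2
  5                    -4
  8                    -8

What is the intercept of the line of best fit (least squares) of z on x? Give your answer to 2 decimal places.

0.84

n = 4, Σx = 18, Σy = -15, Σxy = -93, Σx² = 106
Sxx = Σx² − (Σx)²/n = 106 − 81 = 25
Sxy = Σxy − (Σx)(Σy)/n = -93 − (-67.5) = -25.5
b = Sxy/Sxx = -25.5/25 = -1.02
a = ȳ − b·x̄ = -3.75 − (-1.02)·4.5 = 0.84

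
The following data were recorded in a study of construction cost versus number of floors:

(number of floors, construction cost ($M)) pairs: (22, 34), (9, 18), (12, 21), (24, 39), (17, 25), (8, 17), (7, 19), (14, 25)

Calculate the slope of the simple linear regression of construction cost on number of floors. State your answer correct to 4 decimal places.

n = 8, Σx = 113, Σy = 198, Σxy = 3142, Σx² = 1883
Sxx = Σx² − (Σx)²/n = 1883 − 1596.125 = 286.875
Sxy = Σxy − (Σx)(Σy)/n = 3142 − 2796.75 = 345.25
b = Sxy/Sxx = 345.25/286.875 = 1.203486

1.2035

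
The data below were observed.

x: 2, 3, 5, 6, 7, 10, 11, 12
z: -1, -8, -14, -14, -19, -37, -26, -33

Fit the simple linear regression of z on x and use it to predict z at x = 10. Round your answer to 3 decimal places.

n = 8, Σx = 56, Σy = -152, Σxy = -1365, Σx² = 488
Sxx = Σx² − (Σx)²/n = 488 − 392 = 96
Sxy = Σxy − (Σx)(Σy)/n = -1365 − (-1064) = -301
b = Sxy/Sxx = -301/96 = -3.135417
a = ȳ − b·x̄ = -19 − (-3.135417)·7 = 2.947917
ŷ(10) = a + b·10 = 2.947917 + (-3.135417)·10 = -28.40625

-28.406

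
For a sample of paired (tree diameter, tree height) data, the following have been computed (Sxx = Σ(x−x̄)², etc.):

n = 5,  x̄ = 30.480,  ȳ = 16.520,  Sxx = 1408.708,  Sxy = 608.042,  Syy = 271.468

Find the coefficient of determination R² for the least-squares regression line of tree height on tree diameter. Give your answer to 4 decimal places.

0.9668

R² = Sxy²/(Sxx·Syy) = (608.042)²/(1408.708·271.468) = 0.966780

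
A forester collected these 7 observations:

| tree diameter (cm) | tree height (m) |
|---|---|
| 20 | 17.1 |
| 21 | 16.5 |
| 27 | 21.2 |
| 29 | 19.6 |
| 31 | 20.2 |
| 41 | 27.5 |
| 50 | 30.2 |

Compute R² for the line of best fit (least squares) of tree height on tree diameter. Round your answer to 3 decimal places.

0.954

n = 7, Σx = 219, Σy = 152.3, Σxy = 5093, Σx² = 7553, Σy² = 3474.59
Sxx = Σx² − (Σx)²/n = 7553 − 6851.571429 = 701.428571
Sxy = Σxy − (Σx)(Σy)/n = 5093 − 4764.814286 = 328.185714
Syy = Σy² − (Σy)²/n = 3474.59 − 3313.612857 = 160.977143
R² = Sxy²/(Sxx·Syy) = (328.185714)²/(701.428571·160.977143) = 0.953875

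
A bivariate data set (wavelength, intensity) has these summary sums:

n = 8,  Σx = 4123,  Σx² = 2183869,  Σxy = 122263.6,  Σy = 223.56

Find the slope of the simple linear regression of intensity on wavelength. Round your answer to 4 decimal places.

Sxx = Σx² − (Σx)²/n = 2183869 − 2124891.125 = 58977.875
Sxy = Σxy − (Σx)(Σy)/n = 122263.6 − 115217.235 = 7046.365
b = Sxy/Sxx = 7046.365/58977.875 = 0.119475

0.1195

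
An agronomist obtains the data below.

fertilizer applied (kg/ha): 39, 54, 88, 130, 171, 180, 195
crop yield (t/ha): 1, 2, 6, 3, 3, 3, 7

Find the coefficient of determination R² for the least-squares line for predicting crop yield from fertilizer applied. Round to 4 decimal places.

0.2701

n = 7, Σx = 857, Σy = 25, Σxy = 3483, Σx² = 128747, Σy² = 117
Sxx = Σx² − (Σx)²/n = 128747 − 104921.285714 = 23825.714286
Sxy = Σxy − (Σx)(Σy)/n = 3483 − 3060.714286 = 422.285714
Syy = Σy² − (Σy)²/n = 117 − 89.285714 = 27.714286
R² = Sxy²/(Sxx·Syy) = (422.285714)²/(23825.714286·27.714286) = 0.270062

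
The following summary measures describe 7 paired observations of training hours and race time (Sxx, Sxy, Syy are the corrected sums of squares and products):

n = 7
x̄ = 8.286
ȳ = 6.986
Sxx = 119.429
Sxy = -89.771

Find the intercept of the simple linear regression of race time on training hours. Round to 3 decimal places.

b = Sxy/Sxx = -89.771/119.429 = -0.751668
a = ȳ − b·x̄ = 6.986 − (-0.751668)·8.286 = 13.214324

13.214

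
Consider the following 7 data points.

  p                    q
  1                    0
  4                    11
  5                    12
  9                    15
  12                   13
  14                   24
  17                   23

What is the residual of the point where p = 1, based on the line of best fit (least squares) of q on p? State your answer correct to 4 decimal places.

-4.1620

n = 7, Σx = 62, Σy = 98, Σxy = 1122, Σx² = 752
Sxx = Σx² − (Σx)²/n = 752 − 549.142857 = 202.857143
Sxy = Σxy − (Σx)(Σy)/n = 1122 − 868 = 254
b = Sxy/Sxx = 254/202.857143 = 1.252113
a = ȳ − b·x̄ = 14 − 1.252113·8.857143 = 2.909859
ŷ(1) = 2.909859 + 1.252113·1 = 4.161972
residual = y − ŷ = 0 − 4.161972 = -4.161972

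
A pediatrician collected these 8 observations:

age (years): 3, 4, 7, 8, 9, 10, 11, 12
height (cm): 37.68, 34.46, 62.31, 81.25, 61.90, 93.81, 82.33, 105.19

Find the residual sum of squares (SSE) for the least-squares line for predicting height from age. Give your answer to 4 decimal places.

n = 8, Σx = 64, Σy = 558.93, Σxy = 5000.16, Σx² = 584, Σy² = 43566.4637
Sxx = Σx² − (Σx)²/n = 584 − 512 = 72
Sxy = Σxy − (Σx)(Σy)/n = 5000.16 − 4471.44 = 528.72
Syy = Σy² − (Σy)²/n = 43566.4637 − 39050.343112 = 4516.120587
b = Sxy/Sxx = 528.72/72 = 7.343333
SSE = Syy − b·Sxy = 4516.120587 − 7.343333·528.72 = 633.553387

633.5534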